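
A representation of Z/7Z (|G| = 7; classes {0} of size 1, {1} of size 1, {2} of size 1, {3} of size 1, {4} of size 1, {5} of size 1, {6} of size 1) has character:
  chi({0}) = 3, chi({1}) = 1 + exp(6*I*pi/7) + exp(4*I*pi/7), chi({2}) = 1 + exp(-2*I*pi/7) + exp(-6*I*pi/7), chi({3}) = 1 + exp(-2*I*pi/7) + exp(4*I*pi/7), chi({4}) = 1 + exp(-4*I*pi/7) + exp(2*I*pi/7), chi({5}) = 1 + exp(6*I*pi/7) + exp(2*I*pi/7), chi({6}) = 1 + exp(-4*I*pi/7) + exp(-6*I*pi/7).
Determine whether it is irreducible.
Not irreducible (reducible): <chi, chi> = 3 > 1.

Argument: <chi, chi> = (1/|G|) sum_C |C| * |chi(C)|^2 = (1/7)[1*|3|^2 + 1*|1 + exp(6*I*pi/7) + exp(4*I*pi/7)|^2 + 1*|1 + exp(-2*I*pi/7) + exp(-6*I*pi/7)|^2 + 1*|1 + exp(-2*I*pi/7) + exp(4*I*pi/7)|^2 + 1*|1 + exp(-4*I*pi/7) + exp(2*I*pi/7)|^2 + 1*|1 + exp(6*I*pi/7) + exp(2*I*pi/7)|^2 + 1*|1 + exp(-4*I*pi/7) + exp(-6*I*pi/7)|^2]
  = (1/7)[(9) + (2) + (2) + (2) + (2) + (2) + (2)] = 21/7 = 3.
(Exp terms are combined using exp(i*s)*conj(exp(i*t)) = exp(i*(s-t)), and sums of them are collapsed using the identity that for every m > 1 the m distinct m-th roots of unity sum to 0, e.g. 1 + exp(2*I*pi/3) + exp(-2*I*pi/3) = 0.)
A character is irreducible iff <chi, chi> = 1, so this representation is reducible.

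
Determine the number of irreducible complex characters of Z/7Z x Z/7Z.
49

Argument: The number of irreducible complex representations of a finite group equals its number of conjugacy classes. Z/7Z x Z/7Z is abelian of order 49, so every element is its own conjugacy class: 49 classes, so Z/7Z x Z/7Z (order 49) has exactly 49 irreducible complex representations.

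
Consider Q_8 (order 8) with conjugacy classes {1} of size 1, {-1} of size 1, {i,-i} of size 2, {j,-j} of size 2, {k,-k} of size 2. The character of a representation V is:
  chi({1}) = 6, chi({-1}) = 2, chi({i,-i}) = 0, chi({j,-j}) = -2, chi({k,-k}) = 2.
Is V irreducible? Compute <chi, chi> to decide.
Not irreducible (reducible): <chi, chi> = 7 > 1.

Working: <chi, chi> = (1/|G|) sum_C |C| * |chi(C)|^2 = (1/8)[1*|6|^2 + 1*|2|^2 + 2*|0|^2 + 2*|-2|^2 + 2*|2|^2]
  = (1/8)[(36) + (4) + (0) + (8) + (8)] = 56/8 = 7.
A character is irreducible iff <chi, chi> = 1, so this representation is reducible.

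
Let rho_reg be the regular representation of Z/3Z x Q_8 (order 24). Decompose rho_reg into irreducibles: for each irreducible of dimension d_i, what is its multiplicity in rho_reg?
Each irreducible V_i of dimension d_i appears with multiplicity d_i, i.e. rho_reg = (direct sum over all irreducibles V_i) d_i V_i. The irreducible dimensions for Z/3Z x Q_8 are 1, 1, 1, 1, 1, 1, 1, 1, 1, 1, 1, 1, 2, 2, 2: 12 irreducibles of dimension 1, each with multiplicity 1; 3 irreducibles of dimension 2, each with multiplicity 2. Total dimension 12*1*1 + 3*2*2 = 24 = |G|.

Derivation: General theorem: in the regular representation of a finite group G, each irreducible appears with multiplicity equal to its dimension. Check: dim(rho_reg) = sum d_i^2 = 1 + 1 + 1 + 1 + 1 + 1 + 1 + 1 + 1 + 1 + 1 + 1 + 4 + 4 + 4 = 24 = |G|.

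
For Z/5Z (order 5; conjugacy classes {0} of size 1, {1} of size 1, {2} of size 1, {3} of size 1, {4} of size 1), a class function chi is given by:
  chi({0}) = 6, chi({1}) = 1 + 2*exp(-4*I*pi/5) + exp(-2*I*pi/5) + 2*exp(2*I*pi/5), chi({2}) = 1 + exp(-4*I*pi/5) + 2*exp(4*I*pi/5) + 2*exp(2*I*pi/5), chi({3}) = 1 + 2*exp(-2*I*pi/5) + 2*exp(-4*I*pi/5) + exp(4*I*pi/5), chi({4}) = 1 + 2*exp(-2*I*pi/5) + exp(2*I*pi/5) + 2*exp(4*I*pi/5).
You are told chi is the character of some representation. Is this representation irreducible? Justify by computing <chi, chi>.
Not irreducible (reducible): <chi, chi> = 10 > 1.

Working: <chi, chi> = (1/|G|) sum_C |C| * |chi(C)|^2 = (1/5)[1*|6|^2 + 1*|1 + 2*exp(-4*I*pi/5) + exp(-2*I*pi/5) + 2*exp(2*I*pi/5)|^2 + 1*|1 + exp(-4*I*pi/5) + 2*exp(4*I*pi/5) + 2*exp(2*I*pi/5)|^2 + 1*|1 + 2*exp(-2*I*pi/5) + 2*exp(-4*I*pi/5) + exp(4*I*pi/5)|^2 + 1*|1 + 2*exp(-2*I*pi/5) + exp(2*I*pi/5) + 2*exp(4*I*pi/5)|^2]
  = (1/5)[(36) + (10 + 5*exp(-2*I*pi/5) + 8*exp(-4*I*pi/5) + 8*exp(4*I*pi/5) + 5*exp(2*I*pi/5)) + (10 + 8*exp(-2*I*pi/5) + 5*exp(-4*I*pi/5) + 5*exp(4*I*pi/5) + 8*exp(2*I*pi/5)) + (10 + 8*exp(-2*I*pi/5) + 5*exp(-4*I*pi/5) + 5*exp(4*I*pi/5) + 8*exp(2*I*pi/5)) + (10 + 5*exp(-2*I*pi/5) + 8*exp(-4*I*pi/5) + 8*exp(4*I*pi/5) + 5*exp(2*I*pi/5))] = 50/5 = 10.
(Exp terms are combined using exp(i*s)*conj(exp(i*t)) = exp(i*(s-t)), and sums of them are collapsed using the identity that for every m > 1 the m distinct m-th roots of unity sum to 0, e.g. 1 + exp(2*I*pi/3) + exp(-2*I*pi/3) = 0.)
A character is irreducible iff <chi, chi> = 1, so this representation is reducible.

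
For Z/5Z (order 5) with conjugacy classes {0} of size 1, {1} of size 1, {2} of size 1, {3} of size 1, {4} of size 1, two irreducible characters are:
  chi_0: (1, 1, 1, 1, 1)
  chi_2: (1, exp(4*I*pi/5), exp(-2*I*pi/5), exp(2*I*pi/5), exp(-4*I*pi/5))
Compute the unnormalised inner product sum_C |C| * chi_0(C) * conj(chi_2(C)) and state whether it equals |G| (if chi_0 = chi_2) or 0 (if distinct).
Sum = 0; so <chi_0, chi_2> = 0 (distinct irreducibles are orthogonal).

Proof sketch: Compute term by term over conjugacy classes (|C| * chi_0(C) * conj(chi_2(C))):
  1*(1)*conj(1) + 1*(1)*conj(exp(4*I*pi/5)) + 1*(1)*conj(exp(-2*I*pi/5)) + 1*(1)*conj(exp(2*I*pi/5)) + 1*(1)*conj(exp(-4*I*pi/5))
  = (1) + (exp(-4*I*pi/5)) + (exp(2*I*pi/5)) + (exp(-2*I*pi/5)) + (exp(4*I*pi/5))
  = 0.
(Exp terms are combined using exp(i*s)*conj(exp(i*t)) = exp(i*(s-t)), and sums of them are collapsed using the identity that for every m > 1 the m distinct m-th roots of unity sum to 0, e.g. 1 + exp(2*I*pi/3) + exp(-2*I*pi/3) = 0.)
Dividing by |G| = 5 gives 0/5 = 0, matching the row-orthogonality relation <chi_0, chi_2> = [chi_0 = chi_2].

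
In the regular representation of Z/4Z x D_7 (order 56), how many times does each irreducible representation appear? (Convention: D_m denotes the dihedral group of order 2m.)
Each irreducible V_i of dimension d_i appears with multiplicity d_i, i.e. rho_reg = (direct sum over all irreducibles V_i) d_i V_i. The irreducible dimensions for Z/4Z x D_7 are 1, 1, 1, 1, 1, 1, 1, 1, 2, 2, 2, 2, 2, 2, 2, 2, 2, 2, 2, 2: 8 irreducibles of dimension 1, each with multiplicity 1; 12 irreducibles of dimension 2, each with multiplicity 2. Total dimension 8*1*1 + 12*2*2 = 56 = |G|.

Working: General theorem: in the regular representation of a finite group G, each irreducible appears with multiplicity equal to its dimension. Check: dim(rho_reg) = sum d_i^2 = 1 + 1 + 1 + 1 + 1 + 1 + 1 + 1 + 4 + 4 + 4 + 4 + 4 + 4 + 4 + 4 + 4 + 4 + 4 + 4 = 56 = |G|.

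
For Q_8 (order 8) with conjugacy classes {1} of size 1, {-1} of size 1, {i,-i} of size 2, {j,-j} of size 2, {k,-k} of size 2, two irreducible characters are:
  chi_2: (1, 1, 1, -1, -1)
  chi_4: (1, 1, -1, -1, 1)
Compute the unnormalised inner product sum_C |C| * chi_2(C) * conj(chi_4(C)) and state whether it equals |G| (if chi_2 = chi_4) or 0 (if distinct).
Sum = 0; so <chi_2, chi_4> = 0 (distinct irreducibles are orthogonal).

Reasoning: Compute term by term over conjugacy classes (|C| * chi_2(C) * conj(chi_4(C))):
  1*(1)*conj(1) + 1*(1)*conj(1) + 2*(1)*conj(-1) + 2*(-1)*conj(-1) + 2*(-1)*conj(1)
  = (1) + (1) + (-2) + (2) + (-2)
  = 0.
Dividing by |G| = 8 gives 0/8 = 0, matching the row-orthogonality relation <chi_2, chi_4> = [chi_2 = chi_4].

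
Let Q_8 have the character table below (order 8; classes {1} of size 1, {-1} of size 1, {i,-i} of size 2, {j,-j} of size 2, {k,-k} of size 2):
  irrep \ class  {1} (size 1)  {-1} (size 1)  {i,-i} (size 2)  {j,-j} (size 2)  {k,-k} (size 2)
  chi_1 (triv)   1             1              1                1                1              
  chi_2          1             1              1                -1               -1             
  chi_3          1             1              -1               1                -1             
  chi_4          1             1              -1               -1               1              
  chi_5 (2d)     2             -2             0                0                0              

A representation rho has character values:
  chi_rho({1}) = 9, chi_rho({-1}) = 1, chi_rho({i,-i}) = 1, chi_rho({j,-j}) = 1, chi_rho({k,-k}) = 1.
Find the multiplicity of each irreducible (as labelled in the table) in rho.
Multiplicities: chi_1: 2, chi_2: 1, chi_3: 1, chi_4: 1, chi_5: 2.

Proof sketch: Use <chi_rho, chi> = (1/|G|) sum_C |C| * chi_rho(C) * conj(chi(C)) with |G| = 8 for each irreducible chi in the table:
  <chi_rho, chi_1> = (1/8)[1*(9)*conj(1) + 1*(1)*conj(1) + 2*(1)*conj(1) + 2*(1)*conj(1) + 2*(1)*conj(1)]
      = (1/8)[(9) + (1) + (2) + (2) + (2)] = 16/8 = 2
  <chi_rho, chi_2> = (1/8)[1*(9)*conj(1) + 1*(1)*conj(1) + 2*(1)*conj(1) + 2*(1)*conj(-1) + 2*(1)*conj(-1)]
      = (1/8)[(9) + (1) + (2) + (-2) + (-2)] = 8/8 = 1
  <chi_rho, chi_3> = (1/8)[1*(9)*conj(1) + 1*(1)*conj(1) + 2*(1)*conj(-1) + 2*(1)*conj(1) + 2*(1)*conj(-1)]
      = (1/8)[(9) + (1) + (-2) + (2) + (-2)] = 8/8 = 1
  <chi_rho, chi_4> = (1/8)[1*(9)*conj(1) + 1*(1)*conj(1) + 2*(1)*conj(-1) + 2*(1)*conj(-1) + 2*(1)*conj(1)]
      = (1/8)[(9) + (1) + (-2) + (-2) + (2)] = 8/8 = 1
  <chi_rho, chi_5> = (1/8)[1*(9)*conj(2) + 1*(1)*conj(-2) + 2*(1)*conj(0) + 2*(1)*conj(0) + 2*(1)*conj(0)]
      = (1/8)[(18) + (-2) + (0) + (0) + (0)] = 16/8 = 2
Dimension check: dim(rho) = sum (mult * dim) = 2*1 + 1*1 + 1*1 + 1*1 + 2*2 = 9 = chi_rho(e) = 9.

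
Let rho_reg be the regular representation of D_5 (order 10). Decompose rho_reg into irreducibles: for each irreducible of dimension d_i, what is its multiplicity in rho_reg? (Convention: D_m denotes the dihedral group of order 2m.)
Each irreducible V_i of dimension d_i appears with multiplicity d_i, i.e. rho_reg = (direct sum over all irreducibles V_i) d_i V_i. The irreducible dimensions for D_5 are 1, 1, 2, 2: 2 irreducibles of dimension 1, each with multiplicity 1; 2 irreducibles of dimension 2, each with multiplicity 2. Total dimension 2*1*1 + 2*2*2 = 10 = |G|.

Why: General theorem: in the regular representation of a finite group G, each irreducible appears with multiplicity equal to its dimension. Check: dim(rho_reg) = sum d_i^2 = 1 + 1 + 4 + 4 = 10 = |G|.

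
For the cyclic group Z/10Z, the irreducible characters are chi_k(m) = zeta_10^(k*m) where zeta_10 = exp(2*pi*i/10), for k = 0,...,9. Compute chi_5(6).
chi_5(6) = zeta_10^30 = 1

Reasoning: chi_5(6) = zeta_10^(5*6) = zeta_10^30. Since zeta_10^10 = 1, this equals zeta_10^0 = exp(2*pi*i*0/10) = 1.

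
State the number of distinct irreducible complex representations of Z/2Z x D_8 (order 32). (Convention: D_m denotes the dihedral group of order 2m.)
14

Working: The number of irreducible complex representations of a finite group equals its number of conjugacy classes. For a direct product, #classes(G x H) = #classes(G) * #classes(H). Z/2Z has 2 classes (abelian), D_8 has 7 classes, so 2 * 7 = 14, so Z/2Z x D_8 (order 32) has exactly 14 irreducible complex representations.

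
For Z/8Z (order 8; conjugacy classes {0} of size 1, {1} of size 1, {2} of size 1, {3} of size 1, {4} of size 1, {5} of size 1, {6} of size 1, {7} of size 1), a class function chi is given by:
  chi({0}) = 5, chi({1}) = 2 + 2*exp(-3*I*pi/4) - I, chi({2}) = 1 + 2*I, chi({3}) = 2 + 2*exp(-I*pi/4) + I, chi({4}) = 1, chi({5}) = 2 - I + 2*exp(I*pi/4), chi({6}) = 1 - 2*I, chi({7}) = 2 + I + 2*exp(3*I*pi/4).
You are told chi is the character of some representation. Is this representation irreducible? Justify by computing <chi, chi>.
Not irreducible (reducible): <chi, chi> = 9 > 1.

Reasoning: <chi, chi> = (1/|G|) sum_C |C| * |chi(C)|^2 = (1/8)[1*|5|^2 + 1*|2 + 2*exp(-3*I*pi/4) - I|^2 + 1*|1 + 2*I|^2 + 1*|2 + 2*exp(-I*pi/4) + I|^2 + 1*|1|^2 + 1*|2 - I + 2*exp(I*pi/4)|^2 + 1*|1 - 2*I|^2 + 1*|2 + I + 2*exp(3*I*pi/4)|^2]
  = (1/8)[(25) + (9 + 2*exp(-3*I*pi/4) + 2*exp(-I*pi/4) + 4*exp(3*I*pi/4)) + (5) + (9 + 4*exp(-I*pi/4) + 2*exp(3*I*pi/4) + 2*exp(I*pi/4)) + (1) + (9 + 4*exp(-I*pi/4) + 2*exp(3*I*pi/4) + 2*exp(I*pi/4)) + (5) + (9 + 2*exp(-3*I*pi/4) + 2*exp(-I*pi/4) + 4*exp(3*I*pi/4))] = 72/8 = 9.
(Exp terms are combined using exp(i*s)*conj(exp(i*t)) = exp(i*(s-t)), and sums of them are collapsed using the identity that for every m > 1 the m distinct m-th roots of unity sum to 0, e.g. 1 + exp(2*I*pi/3) + exp(-2*I*pi/3) = 0.)
A character is irreducible iff <chi, chi> = 1, so this representation is reducible.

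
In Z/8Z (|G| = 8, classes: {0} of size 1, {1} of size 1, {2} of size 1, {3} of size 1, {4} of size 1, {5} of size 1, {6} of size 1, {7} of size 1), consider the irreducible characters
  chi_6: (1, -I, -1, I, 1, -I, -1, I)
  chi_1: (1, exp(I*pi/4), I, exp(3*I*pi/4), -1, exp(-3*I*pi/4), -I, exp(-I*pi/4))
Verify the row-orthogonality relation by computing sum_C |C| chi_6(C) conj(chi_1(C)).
Sum = 0; so <chi_6, chi_1> = 0 (distinct irreducibles are orthogonal).

Derivation: Compute term by term over conjugacy classes (|C| * chi_6(C) * conj(chi_1(C))):
  1*(1)*conj(1) + 1*(-I)*conj(exp(I*pi/4)) + 1*(-1)*conj(I) + 1*(I)*conj(exp(3*I*pi/4)) + 1*(1)*conj(-1) + 1*(-I)*conj(exp(-3*I*pi/4)) + 1*(-1)*conj(-I) + 1*(I)*conj(exp(-I*pi/4))
  = (1) + (-exp(I*pi/4)) + (I) + (exp(-I*pi/4)) + (-1) + (-exp(-3*I*pi/4)) + (-I) + (exp(3*I*pi/4))
  = 0.
(Exp terms are combined using exp(i*s)*conj(exp(i*t)) = exp(i*(s-t)), and sums of them are collapsed using the identity that for every m > 1 the m distinct m-th roots of unity sum to 0, e.g. 1 + exp(2*I*pi/3) + exp(-2*I*pi/3) = 0.)
Dividing by |G| = 8 gives 0/8 = 0, matching the row-orthogonality relation <chi_6, chi_1> = [chi_6 = chi_1].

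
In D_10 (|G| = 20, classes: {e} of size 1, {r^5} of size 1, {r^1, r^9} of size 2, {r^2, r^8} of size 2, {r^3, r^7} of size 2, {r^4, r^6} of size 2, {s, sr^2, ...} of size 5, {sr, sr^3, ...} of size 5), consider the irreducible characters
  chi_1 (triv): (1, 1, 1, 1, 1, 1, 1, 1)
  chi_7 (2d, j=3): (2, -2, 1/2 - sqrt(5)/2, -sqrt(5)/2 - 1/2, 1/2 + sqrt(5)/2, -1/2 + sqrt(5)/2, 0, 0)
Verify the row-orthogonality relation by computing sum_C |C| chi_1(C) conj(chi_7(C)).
Sum = 0; so <chi_1, chi_7> = 0 (distinct irreducibles are orthogonal).

Why: Compute term by term over conjugacy classes (|C| * chi_1(C) * conj(chi_7(C))):
  1*(1)*conj(2) + 1*(1)*conj(-2) + 2*(1)*conj(1/2 - sqrt(5)/2) + 2*(1)*conj(-sqrt(5)/2 - 1/2) + 2*(1)*conj(1/2 + sqrt(5)/2) + 2*(1)*conj(-1/2 + sqrt(5)/2) + 5*(1)*conj(0) + 5*(1)*conj(0)
  = (2) + (-2) + (1 - sqrt(5)) + (-sqrt(5) - 1) + (1 + sqrt(5)) + (-1 + sqrt(5)) + (0) + (0)
  = 0.
Dividing by |G| = 20 gives 0/20 = 0, matching the row-orthogonality relation <chi_1, chi_7> = [chi_1 = chi_7].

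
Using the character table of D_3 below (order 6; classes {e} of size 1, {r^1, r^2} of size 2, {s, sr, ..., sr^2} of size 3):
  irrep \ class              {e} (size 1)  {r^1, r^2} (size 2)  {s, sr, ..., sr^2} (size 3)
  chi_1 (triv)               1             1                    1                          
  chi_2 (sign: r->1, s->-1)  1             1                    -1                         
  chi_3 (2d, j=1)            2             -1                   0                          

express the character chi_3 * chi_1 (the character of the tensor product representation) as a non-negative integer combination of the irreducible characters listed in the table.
chi_3 tensor chi_1 = chi_3 (all other irreducibles have multiplicity 0).

Solution. The character of a tensor product is the pointwise product (chi_3 * chi_1)(C) = chi_3(C) * chi_1(C):
  {e}: (2)*(1), {r^1, r^2}: (-1)*(1), {s, sr, ..., sr^2}: (0)*(1)
so (chi_3 * chi_1) takes values
  {e} -> 2, {r^1, r^2} -> -1, {s, sr, ..., sr^2} -> 0.
Now take the inner product of this character with each irreducible chi from the table, <chi_3*chi_1, chi> = (1/6) sum_C |C| (chi_3*chi_1)(C) conj(chi(C)):
  <chi_3*chi_1, chi_1> = (1/6)[1*(2)*conj(1) + 2*(-1)*conj(1) + 3*(0)*conj(1)]
      = (1/6)[(2) + (-2) + (0)] = 0/6 = 0
  <chi_3*chi_1, chi_2> = (1/6)[1*(2)*conj(1) + 2*(-1)*conj(1) + 3*(0)*conj(-1)]
      = (1/6)[(2) + (-2) + (0)] = 0/6 = 0
  <chi_3*chi_1, chi_3> = (1/6)[1*(2)*conj(2) + 2*(-1)*conj(-1) + 3*(0)*conj(0)]
      = (1/6)[(4) + (2) + (0)] = 6/6 = 1
Hence the multiplicities are chi_3: 1. Dimension check: dim(chi_3)*dim(chi_1) = 2*1 = 2 and sum (mult * dim) = 1*2 = 2.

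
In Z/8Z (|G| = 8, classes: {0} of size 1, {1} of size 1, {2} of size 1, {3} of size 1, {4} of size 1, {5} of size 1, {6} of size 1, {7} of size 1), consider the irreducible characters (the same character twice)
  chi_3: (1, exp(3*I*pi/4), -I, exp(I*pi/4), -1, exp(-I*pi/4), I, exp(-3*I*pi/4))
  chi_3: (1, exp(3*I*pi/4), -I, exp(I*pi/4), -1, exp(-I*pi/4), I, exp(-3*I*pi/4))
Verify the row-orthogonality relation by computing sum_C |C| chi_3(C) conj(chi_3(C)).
Sum = 8 = |G| = 8; so <chi_3, chi_3> = 1 (norm-1 confirms irreducibility).

Explanation: Compute term by term over conjugacy classes (|C| * chi_3(C) * conj(chi_3(C))):
  1*(1)*conj(1) + 1*(exp(3*I*pi/4))*conj(exp(3*I*pi/4)) + 1*(-I)*conj(-I) + 1*(exp(I*pi/4))*conj(exp(I*pi/4)) + 1*(-1)*conj(-1) + 1*(exp(-I*pi/4))*conj(exp(-I*pi/4)) + 1*(I)*conj(I) + 1*(exp(-3*I*pi/4))*conj(exp(-3*I*pi/4))
  = (1) + (1) + (1) + (1) + (1) + (1) + (1) + (1)
  = 8.
(Exp terms are combined using exp(i*s)*conj(exp(i*t)) = exp(i*(s-t)), and sums of them are collapsed using the identity that for every m > 1 the m distinct m-th roots of unity sum to 0, e.g. 1 + exp(2*I*pi/3) + exp(-2*I*pi/3) = 0.)
Dividing by |G| = 8 gives 8/8 = 1, matching the row-orthogonality relation <chi_3, chi_3> = [chi_3 = chi_3].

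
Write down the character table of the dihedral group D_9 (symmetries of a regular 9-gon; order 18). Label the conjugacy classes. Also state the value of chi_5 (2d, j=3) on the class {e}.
Conjugacy classes: {e} of size 1, {r^1, r^8} of size 2, {r^2, r^7} of size 2, {r^3, r^6} of size 2, {r^4, r^5} of size 2, {s, sr, ..., sr^8} of size 9.
Character table:
  irrep \ class              {e} (size 1)  {r^1, r^8} (size 2)  {r^2, r^7} (size 2)  {r^3, r^6} (size 2)  {r^4, r^5} (size 2)  {s, sr, ..., sr^8} (size 9)
  chi_1 (triv)               1             1                    1                    1                    1                    1                          
  chi_2 (sign: r->1, s->-1)  1             1                    1                    1                    1                    -1                         
  chi_3 (2d, j=1)            2             2*cos(2*pi/9)        2*cos(4*pi/9)        -1                   -2*cos(pi/9)         0                          
  chi_4 (2d, j=2)            2             2*cos(4*pi/9)        -2*cos(pi/9)         -1                   2*cos(2*pi/9)        0                          
  chi_5 (2d, j=3)            2             -1                   -1                   2                    -1                   0                          
  chi_6 (2d, j=4)            2             -2*cos(pi/9)         2*cos(2*pi/9)        -1                   2*cos(4*pi/9)        0                          

Spot check: chi_5 (2d, j=3) on {e} = 2.

Explanation: D_9 has order 2*9 = 18 with 6 conjugacy classes, hence 6 irreducibles. Sum of squared dims 1 + 1 + 4 + 4 + 4 + 4 = 18 = |G|. Linear characters come from the abelianisation; the 2-dimensional irreps have character r^k -> 2*cos(2*pi*j*k/9), reflections -> 0.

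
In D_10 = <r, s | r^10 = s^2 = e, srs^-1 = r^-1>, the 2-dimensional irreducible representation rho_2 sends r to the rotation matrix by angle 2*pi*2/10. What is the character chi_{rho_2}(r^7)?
chi_{rho_2}(r^7) = 2*cos(2*pi*2*7/10) = -sqrt(5)/2 - 1/2

Derivation: rho_2(r^7) is rotation by angle 2*pi*2*7/10, whose trace is 2*cos(2*pi*2*7/10) = -sqrt(5)/2 - 1/2.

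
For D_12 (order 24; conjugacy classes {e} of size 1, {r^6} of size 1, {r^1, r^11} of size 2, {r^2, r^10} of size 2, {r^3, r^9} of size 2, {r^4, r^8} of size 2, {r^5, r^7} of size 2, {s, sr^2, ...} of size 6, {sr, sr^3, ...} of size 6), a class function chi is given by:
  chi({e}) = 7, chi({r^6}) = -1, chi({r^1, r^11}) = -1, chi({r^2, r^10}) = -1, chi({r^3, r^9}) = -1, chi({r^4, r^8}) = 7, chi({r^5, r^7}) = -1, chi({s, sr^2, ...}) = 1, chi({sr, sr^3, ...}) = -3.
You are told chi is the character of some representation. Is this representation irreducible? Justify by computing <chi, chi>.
Not irreducible (reducible): <chi, chi> = 9 > 1.

Working: <chi, chi> = (1/|G|) sum_C |C| * |chi(C)|^2 = (1/24)[1*|7|^2 + 1*|-1|^2 + 2*|-1|^2 + 2*|-1|^2 + 2*|-1|^2 + 2*|7|^2 + 2*|-1|^2 + 6*|1|^2 + 6*|-3|^2]
  = (1/24)[(49) + (1) + (2) + (2) + (2) + (98) + (2) + (6) + (54)] = 216/24 = 9.
A character is irreducible iff <chi, chi> = 1, so this representation is reducible.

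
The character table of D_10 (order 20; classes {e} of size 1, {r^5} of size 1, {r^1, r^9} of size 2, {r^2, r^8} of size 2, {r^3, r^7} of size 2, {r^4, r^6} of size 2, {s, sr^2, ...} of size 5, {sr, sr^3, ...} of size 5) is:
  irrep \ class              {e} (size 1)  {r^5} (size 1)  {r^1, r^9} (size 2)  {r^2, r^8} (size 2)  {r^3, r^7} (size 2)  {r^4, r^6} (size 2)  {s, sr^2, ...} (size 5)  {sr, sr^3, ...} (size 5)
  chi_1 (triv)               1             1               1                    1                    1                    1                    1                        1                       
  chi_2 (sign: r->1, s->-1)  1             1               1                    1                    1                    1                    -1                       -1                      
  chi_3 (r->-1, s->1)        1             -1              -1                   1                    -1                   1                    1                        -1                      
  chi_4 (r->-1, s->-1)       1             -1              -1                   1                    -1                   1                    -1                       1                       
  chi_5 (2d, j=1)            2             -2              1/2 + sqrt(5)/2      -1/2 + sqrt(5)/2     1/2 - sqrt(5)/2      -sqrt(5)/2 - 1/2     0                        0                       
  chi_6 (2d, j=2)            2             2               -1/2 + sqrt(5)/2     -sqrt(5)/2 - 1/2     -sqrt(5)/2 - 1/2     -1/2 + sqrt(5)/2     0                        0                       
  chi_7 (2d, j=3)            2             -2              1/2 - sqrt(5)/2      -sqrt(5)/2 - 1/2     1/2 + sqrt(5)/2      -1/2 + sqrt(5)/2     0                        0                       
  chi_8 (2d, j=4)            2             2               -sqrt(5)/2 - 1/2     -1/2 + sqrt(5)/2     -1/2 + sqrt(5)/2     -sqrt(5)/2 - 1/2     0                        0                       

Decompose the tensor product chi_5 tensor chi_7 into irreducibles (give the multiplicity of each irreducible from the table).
chi_5 tensor chi_7 = chi_6 + chi_8 (all other irreducibles have multiplicity 0).

Solution. The character of a tensor product is the pointwise product (chi_5 * chi_7)(C) = chi_5(C) * chi_7(C):
  {e}: (2)*(2), {r^5}: (-2)*(-2), {r^1, r^9}: (1/2 + sqrt(5)/2)*(1/2 - sqrt(5)/2), {r^2, r^8}: (-1/2 + sqrt(5)/2)*(-sqrt(5)/2 - 1/2), {r^3, r^7}: (1/2 - sqrt(5)/2)*(1/2 + sqrt(5)/2), {r^4, r^6}: (-sqrt(5)/2 - 1/2)*(-1/2 + sqrt(5)/2), {s, sr^2, ...}: (0)*(0), {sr, sr^3, ...}: (0)*(0)
so (chi_5 * chi_7) takes values
  {e} -> 4, {r^5} -> 4, {r^1, r^9} -> -1, {r^2, r^8} -> -1, {r^3, r^7} -> -1, {r^4, r^6} -> -1, {s, sr^2, ...} -> 0, {sr, sr^3, ...} -> 0.
Now take the inner product of this character with each irreducible chi from the table, <chi_5*chi_7, chi> = (1/20) sum_C |C| (chi_5*chi_7)(C) conj(chi(C)):
  <chi_5*chi_7, chi_1> = (1/20)[1*(4)*conj(1) + 1*(4)*conj(1) + 2*(-1)*conj(1) + 2*(-1)*conj(1) + 2*(-1)*conj(1) + 2*(-1)*conj(1) + 5*(0)*conj(1) + 5*(0)*conj(1)]
      = (1/20)[(4) + (4) + (-2) + (-2) + (-2) + (-2) + (0) + (0)] = 0/20 = 0
  <chi_5*chi_7, chi_2> = (1/20)[1*(4)*conj(1) + 1*(4)*conj(1) + 2*(-1)*conj(1) + 2*(-1)*conj(1) + 2*(-1)*conj(1) + 2*(-1)*conj(1) + 5*(0)*conj(-1) + 5*(0)*conj(-1)]
      = (1/20)[(4) + (4) + (-2) + (-2) + (-2) + (-2) + (0) + (0)] = 0/20 = 0
  <chi_5*chi_7, chi_3> = (1/20)[1*(4)*conj(1) + 1*(4)*conj(-1) + 2*(-1)*conj(-1) + 2*(-1)*conj(1) + 2*(-1)*conj(-1) + 2*(-1)*conj(1) + 5*(0)*conj(1) + 5*(0)*conj(-1)]
      = (1/20)[(4) + (-4) + (2) + (-2) + (2) + (-2) + (0) + (0)] = 0/20 = 0
  <chi_5*chi_7, chi_4> = (1/20)[1*(4)*conj(1) + 1*(4)*conj(-1) + 2*(-1)*conj(-1) + 2*(-1)*conj(1) + 2*(-1)*conj(-1) + 2*(-1)*conj(1) + 5*(0)*conj(-1) + 5*(0)*conj(1)]
      = (1/20)[(4) + (-4) + (2) + (-2) + (2) + (-2) + (0) + (0)] = 0/20 = 0
  <chi_5*chi_7, chi_5> = (1/20)[1*(4)*conj(2) + 1*(4)*conj(-2) + 2*(-1)*conj(1/2 + sqrt(5)/2) + 2*(-1)*conj(-1/2 + sqrt(5)/2) + 2*(-1)*conj(1/2 - sqrt(5)/2) + 2*(-1)*conj(-sqrt(5)/2 - 1/2) + 5*(0)*conj(0) + 5*(0)*conj(0)]
      = (1/20)[(8) + (-8) + (-sqrt(5) - 1) + (1 - sqrt(5)) + (-1 + sqrt(5)) + (1 + sqrt(5)) + (0) + (0)] = 0/20 = 0
  <chi_5*chi_7, chi_6> = (1/20)[1*(4)*conj(2) + 1*(4)*conj(2) + 2*(-1)*conj(-1/2 + sqrt(5)/2) + 2*(-1)*conj(-sqrt(5)/2 - 1/2) + 2*(-1)*conj(-sqrt(5)/2 - 1/2) + 2*(-1)*conj(-1/2 + sqrt(5)/2) + 5*(0)*conj(0) + 5*(0)*conj(0)]
      = (1/20)[(8) + (8) + (1 - sqrt(5)) + (1 + sqrt(5)) + (1 + sqrt(5)) + (1 - sqrt(5)) + (0) + (0)] = 20/20 = 1
  <chi_5*chi_7, chi_7> = (1/20)[1*(4)*conj(2) + 1*(4)*conj(-2) + 2*(-1)*conj(1/2 - sqrt(5)/2) + 2*(-1)*conj(-sqrt(5)/2 - 1/2) + 2*(-1)*conj(1/2 + sqrt(5)/2) + 2*(-1)*conj(-1/2 + sqrt(5)/2) + 5*(0)*conj(0) + 5*(0)*conj(0)]
      = (1/20)[(8) + (-8) + (-1 + sqrt(5)) + (1 + sqrt(5)) + (-sqrt(5) - 1) + (1 - sqrt(5)) + (0) + (0)] = 0/20 = 0
  <chi_5*chi_7, chi_8> = (1/20)[1*(4)*conj(2) + 1*(4)*conj(2) + 2*(-1)*conj(-sqrt(5)/2 - 1/2) + 2*(-1)*conj(-1/2 + sqrt(5)/2) + 2*(-1)*conj(-1/2 + sqrt(5)/2) + 2*(-1)*conj(-sqrt(5)/2 - 1/2) + 5*(0)*conj(0) + 5*(0)*conj(0)]
      = (1/20)[(8) + (8) + (1 + sqrt(5)) + (1 - sqrt(5)) + (1 - sqrt(5)) + (1 + sqrt(5)) + (0) + (0)] = 20/20 = 1
Hence the multiplicities are chi_6: 1, chi_8: 1. Dimension check: dim(chi_5)*dim(chi_7) = 2*2 = 4 and sum (mult * dim) = 1*2 + 1*2 = 4.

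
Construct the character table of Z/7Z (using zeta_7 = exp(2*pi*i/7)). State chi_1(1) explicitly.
Character table of Z/7Z (irreps indexed chi_0,...,chi_6 with chi_k(m) = zeta_7^(k*m), zeta_7 = exp(2*pi*i/7)):
  irrep \ class  {0} (size 1)  {1} (size 1)    {2} (size 1)    {3} (size 1)    {4} (size 1)    {5} (size 1)    {6} (size 1)  
  chi_0          1             1               1               1               1               1               1             
  chi_1          1             exp(2*I*pi/7)   exp(4*I*pi/7)   exp(6*I*pi/7)   exp(-6*I*pi/7)  exp(-4*I*pi/7)  exp(-2*I*pi/7)
  chi_2          1             exp(4*I*pi/7)   exp(-6*I*pi/7)  exp(-2*I*pi/7)  exp(2*I*pi/7)   exp(6*I*pi/7)   exp(-4*I*pi/7)
  chi_3          1             exp(6*I*pi/7)   exp(-2*I*pi/7)  exp(4*I*pi/7)   exp(-4*I*pi/7)  exp(2*I*pi/7)   exp(-6*I*pi/7)
  chi_4          1             exp(-6*I*pi/7)  exp(2*I*pi/7)   exp(-4*I*pi/7)  exp(4*I*pi/7)   exp(-2*I*pi/7)  exp(6*I*pi/7) 
  chi_5          1             exp(-4*I*pi/7)  exp(6*I*pi/7)   exp(2*I*pi/7)   exp(-2*I*pi/7)  exp(-6*I*pi/7)  exp(4*I*pi/7) 
  chi_6          1             exp(-2*I*pi/7)  exp(-4*I*pi/7)  exp(-6*I*pi/7)  exp(6*I*pi/7)   exp(4*I*pi/7)   exp(2*I*pi/7) 

Spot check: chi_1(1) = zeta_7^(1*1) = zeta_7^1 = exp(2*I*pi/7).

Reasoning: Z/7Z is abelian, so all 7 irreducible complex representations are 1-dimensional. They are given by chi_k(m) = zeta_7^(k*m) for k = 0,...,6. Row orthogonality: sum_m chi_k(m) conj(chi_l(m)) = 7 * [k = l].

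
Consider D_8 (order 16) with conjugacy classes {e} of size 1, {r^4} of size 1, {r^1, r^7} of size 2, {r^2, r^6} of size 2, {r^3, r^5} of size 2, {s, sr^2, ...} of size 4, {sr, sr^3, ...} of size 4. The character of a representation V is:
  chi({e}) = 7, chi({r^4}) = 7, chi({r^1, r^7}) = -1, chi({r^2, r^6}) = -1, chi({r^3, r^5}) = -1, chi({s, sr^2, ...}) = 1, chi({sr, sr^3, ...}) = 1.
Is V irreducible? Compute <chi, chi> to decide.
Not irreducible (reducible): <chi, chi> = 7 > 1.

Details: <chi, chi> = (1/|G|) sum_C |C| * |chi(C)|^2 = (1/16)[1*|7|^2 + 1*|7|^2 + 2*|-1|^2 + 2*|-1|^2 + 2*|-1|^2 + 4*|1|^2 + 4*|1|^2]
  = (1/16)[(49) + (49) + (2) + (2) + (2) + (4) + (4)] = 112/16 = 7.
A character is irreducible iff <chi, chi> = 1, so this representation is reducible.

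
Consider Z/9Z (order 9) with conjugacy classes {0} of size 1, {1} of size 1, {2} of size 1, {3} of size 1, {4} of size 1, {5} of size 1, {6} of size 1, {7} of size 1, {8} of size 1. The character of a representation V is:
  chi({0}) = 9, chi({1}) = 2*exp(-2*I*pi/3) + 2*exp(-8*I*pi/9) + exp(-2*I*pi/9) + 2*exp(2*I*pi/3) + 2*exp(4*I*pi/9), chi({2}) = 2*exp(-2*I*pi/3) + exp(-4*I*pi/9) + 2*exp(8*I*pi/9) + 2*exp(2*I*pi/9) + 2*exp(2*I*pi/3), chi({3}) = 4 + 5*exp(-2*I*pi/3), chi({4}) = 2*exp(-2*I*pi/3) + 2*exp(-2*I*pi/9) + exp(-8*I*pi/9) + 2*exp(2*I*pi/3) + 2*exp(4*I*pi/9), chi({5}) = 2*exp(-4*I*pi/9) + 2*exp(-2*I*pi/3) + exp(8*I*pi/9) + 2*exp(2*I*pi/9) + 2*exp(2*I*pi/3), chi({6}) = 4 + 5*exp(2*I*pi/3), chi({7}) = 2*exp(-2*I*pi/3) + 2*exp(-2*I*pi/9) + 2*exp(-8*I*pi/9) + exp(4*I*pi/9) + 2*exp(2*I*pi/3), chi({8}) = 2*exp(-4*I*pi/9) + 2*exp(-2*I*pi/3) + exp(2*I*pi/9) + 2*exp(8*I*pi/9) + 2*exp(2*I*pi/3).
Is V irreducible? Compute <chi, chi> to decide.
Not irreducible (reducible): <chi, chi> = 17 > 1.

Derivation: <chi, chi> = (1/|G|) sum_C |C| * |chi(C)|^2 = (1/9)[1*|9|^2 + 1*|2*exp(-2*I*pi/3) + 2*exp(-8*I*pi/9) + exp(-2*I*pi/9) + 2*exp(2*I*pi/3) + 2*exp(4*I*pi/9)|^2 + 1*|2*exp(-2*I*pi/3) + exp(-4*I*pi/9) + 2*exp(8*I*pi/9) + 2*exp(2*I*pi/9) + 2*exp(2*I*pi/3)|^2 + 1*|4 + 5*exp(-2*I*pi/3)|^2 + 1*|2*exp(-2*I*pi/3) + 2*exp(-2*I*pi/9) + exp(-8*I*pi/9) + 2*exp(2*I*pi/3) + 2*exp(4*I*pi/9)|^2 + 1*|2*exp(-4*I*pi/9) + 2*exp(-2*I*pi/3) + exp(8*I*pi/9) + 2*exp(2*I*pi/9) + 2*exp(2*I*pi/3)|^2 + 1*|4 + 5*exp(2*I*pi/3)|^2 + 1*|2*exp(-2*I*pi/3) + 2*exp(-2*I*pi/9) + 2*exp(-8*I*pi/9) + exp(4*I*pi/9) + 2*exp(2*I*pi/3)|^2 + 1*|2*exp(-4*I*pi/9) + 2*exp(-2*I*pi/3) + exp(2*I*pi/9) + 2*exp(8*I*pi/9) + 2*exp(2*I*pi/3)|^2]
  = (1/9)[(81) + (17 + 12*exp(-2*I*pi/3) + 6*exp(-4*I*pi/9) + 8*exp(-2*I*pi/9) + 6*exp(-8*I*pi/9) + 6*exp(8*I*pi/9) + 8*exp(2*I*pi/9) + 6*exp(4*I*pi/9) + 12*exp(2*I*pi/3)) + (17 + 12*exp(-2*I*pi/3) + 8*exp(-4*I*pi/9) + 6*exp(-2*I*pi/9) + 6*exp(-8*I*pi/9) + 6*exp(8*I*pi/9) + 6*exp(2*I*pi/9) + 8*exp(4*I*pi/9) + 12*exp(2*I*pi/3)) + (21) + (17 + 12*exp(-2*I*pi/3) + 6*exp(-4*I*pi/9) + 6*exp(-2*I*pi/9) + 8*exp(-8*I*pi/9) + 8*exp(8*I*pi/9) + 6*exp(2*I*pi/9) + 6*exp(4*I*pi/9) + 12*exp(2*I*pi/3)) + (17 + 12*exp(-2*I*pi/3) + 6*exp(-4*I*pi/9) + 6*exp(-2*I*pi/9) + 8*exp(-8*I*pi/9) + 8*exp(8*I*pi/9) + 6*exp(2*I*pi/9) + 6*exp(4*I*pi/9) + 12*exp(2*I*pi/3)) + (21) + (17 + 12*exp(-2*I*pi/3) + 8*exp(-4*I*pi/9) + 6*exp(-2*I*pi/9) + 6*exp(-8*I*pi/9) + 6*exp(8*I*pi/9) + 6*exp(2*I*pi/9) + 8*exp(4*I*pi/9) + 12*exp(2*I*pi/3)) + (17 + 12*exp(-2*I*pi/3) + 6*exp(-4*I*pi/9) + 8*exp(-2*I*pi/9) + 6*exp(-8*I*pi/9) + 6*exp(8*I*pi/9) + 8*exp(2*I*pi/9) + 6*exp(4*I*pi/9) + 12*exp(2*I*pi/3))] = 153/9 = 17.
(Exp terms are combined using exp(i*s)*conj(exp(i*t)) = exp(i*(s-t)), and sums of them are collapsed using the identity that for every m > 1 the m distinct m-th roots of unity sum to 0, e.g. 1 + exp(2*I*pi/3) + exp(-2*I*pi/3) = 0.)
A character is irreducible iff <chi, chi> = 1, so this representation is reducible.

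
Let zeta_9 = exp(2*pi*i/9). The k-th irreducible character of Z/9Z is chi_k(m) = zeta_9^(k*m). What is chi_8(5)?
chi_8(5) = zeta_9^40 = exp(8*I*pi/9)

Explanation: chi_8(5) = zeta_9^(8*5) = zeta_9^40. Since zeta_9^9 = 1, this equals zeta_9^4 = exp(2*pi*i*4/9) = exp(8*I*pi/9).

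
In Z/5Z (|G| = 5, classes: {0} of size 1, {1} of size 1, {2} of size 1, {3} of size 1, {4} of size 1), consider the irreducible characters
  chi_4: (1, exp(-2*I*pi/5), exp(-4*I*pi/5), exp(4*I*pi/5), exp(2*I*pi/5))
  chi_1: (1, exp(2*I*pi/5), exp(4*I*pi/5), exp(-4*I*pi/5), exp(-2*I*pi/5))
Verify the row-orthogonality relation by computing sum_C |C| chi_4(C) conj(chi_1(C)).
Sum = 0; so <chi_4, chi_1> = 0 (distinct irreducibles are orthogonal).

Working: Compute term by term over conjugacy classes (|C| * chi_4(C) * conj(chi_1(C))):
  1*(1)*conj(1) + 1*(exp(-2*I*pi/5))*conj(exp(2*I*pi/5)) + 1*(exp(-4*I*pi/5))*conj(exp(4*I*pi/5)) + 1*(exp(4*I*pi/5))*conj(exp(-4*I*pi/5)) + 1*(exp(2*I*pi/5))*conj(exp(-2*I*pi/5))
  = (1) + (exp(-4*I*pi/5)) + (exp(2*I*pi/5)) + (exp(-2*I*pi/5)) + (exp(4*I*pi/5))
  = 0.
(Exp terms are combined using exp(i*s)*conj(exp(i*t)) = exp(i*(s-t)), and sums of them are collapsed using the identity that for every m > 1 the m distinct m-th roots of unity sum to 0, e.g. 1 + exp(2*I*pi/3) + exp(-2*I*pi/3) = 0.)
Dividing by |G| = 5 gives 0/5 = 0, matching the row-orthogonality relation <chi_4, chi_1> = [chi_4 = chi_1].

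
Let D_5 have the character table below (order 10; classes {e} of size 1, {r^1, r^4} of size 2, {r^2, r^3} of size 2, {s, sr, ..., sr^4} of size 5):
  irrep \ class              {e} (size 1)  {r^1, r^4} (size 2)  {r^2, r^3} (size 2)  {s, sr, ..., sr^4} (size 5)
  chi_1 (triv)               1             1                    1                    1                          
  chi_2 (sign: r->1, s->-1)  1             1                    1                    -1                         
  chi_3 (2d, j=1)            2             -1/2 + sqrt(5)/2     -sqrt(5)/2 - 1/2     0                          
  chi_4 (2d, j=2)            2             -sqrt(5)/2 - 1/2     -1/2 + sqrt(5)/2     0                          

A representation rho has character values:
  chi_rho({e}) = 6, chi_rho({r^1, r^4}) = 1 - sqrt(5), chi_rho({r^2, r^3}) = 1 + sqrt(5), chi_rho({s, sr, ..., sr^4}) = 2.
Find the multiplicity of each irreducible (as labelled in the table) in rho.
Multiplicities: chi_1: 2, chi_2: 0, chi_3: 0, chi_4: 2.

Explanation: Use <chi_rho, chi> = (1/|G|) sum_C |C| * chi_rho(C) * conj(chi(C)) with |G| = 10 for each irreducible chi in the table:
  <chi_rho, chi_1> = (1/10)[1*(6)*conj(1) + 2*(1 - sqrt(5))*conj(1) + 2*(1 + sqrt(5))*conj(1) + 5*(2)*conj(1)]
      = (1/10)[(6) + (2 - 2*sqrt(5)) + (2 + 2*sqrt(5)) + (10)] = 20/10 = 2
  <chi_rho, chi_2> = (1/10)[1*(6)*conj(1) + 2*(1 - sqrt(5))*conj(1) + 2*(1 + sqrt(5))*conj(1) + 5*(2)*conj(-1)]
      = (1/10)[(6) + (2 - 2*sqrt(5)) + (2 + 2*sqrt(5)) + (-10)] = 0/10 = 0
  <chi_rho, chi_3> = (1/10)[1*(6)*conj(2) + 2*(1 - sqrt(5))*conj(-1/2 + sqrt(5)/2) + 2*(1 + sqrt(5))*conj(-sqrt(5)/2 - 1/2) + 5*(2)*conj(0)]
      = (1/10)[(12) + (-6 + 2*sqrt(5)) + (-6 - 2*sqrt(5)) + (0)] = 0/10 = 0
  <chi_rho, chi_4> = (1/10)[1*(6)*conj(2) + 2*(1 - sqrt(5))*conj(-sqrt(5)/2 - 1/2) + 2*(1 + sqrt(5))*conj(-1/2 + sqrt(5)/2) + 5*(2)*conj(0)]
      = (1/10)[(12) + (4) + (4) + (0)] = 20/10 = 2
Dimension check: dim(rho) = sum (mult * dim) = 2*1 + 0*1 + 0*2 + 2*2 = 6 = chi_rho(e) = 6.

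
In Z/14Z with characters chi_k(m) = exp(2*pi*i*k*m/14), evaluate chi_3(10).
chi_3(10) = zeta_14^30 = exp(2*I*pi/7)

Reasoning: chi_3(10) = zeta_14^(3*10) = zeta_14^30. Since zeta_14^14 = 1, this equals zeta_14^2 = exp(2*pi*i*2/14) = exp(2*I*pi/7).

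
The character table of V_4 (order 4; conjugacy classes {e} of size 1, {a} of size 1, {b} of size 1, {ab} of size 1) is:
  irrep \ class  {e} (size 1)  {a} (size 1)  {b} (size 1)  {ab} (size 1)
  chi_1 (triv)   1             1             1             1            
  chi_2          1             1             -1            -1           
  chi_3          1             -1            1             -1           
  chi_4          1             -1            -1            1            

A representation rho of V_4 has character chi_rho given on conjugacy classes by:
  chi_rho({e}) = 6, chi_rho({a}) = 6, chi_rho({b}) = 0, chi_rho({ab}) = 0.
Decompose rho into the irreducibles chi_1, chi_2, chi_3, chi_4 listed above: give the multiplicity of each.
Multiplicities: chi_1: 3, chi_2: 3, chi_3: 0, chi_4: 0.

Proof sketch: Use <chi_rho, chi> = (1/|G|) sum_C |C| * chi_rho(C) * conj(chi(C)) with |G| = 4 for each irreducible chi in the table:
  <chi_rho, chi_1> = (1/4)[1*(6)*conj(1) + 1*(6)*conj(1) + 1*(0)*conj(1) + 1*(0)*conj(1)]
      = (1/4)[(6) + (6) + (0) + (0)] = 12/4 = 3
  <chi_rho, chi_2> = (1/4)[1*(6)*conj(1) + 1*(6)*conj(1) + 1*(0)*conj(-1) + 1*(0)*conj(-1)]
      = (1/4)[(6) + (6) + (0) + (0)] = 12/4 = 3
  <chi_rho, chi_3> = (1/4)[1*(6)*conj(1) + 1*(6)*conj(-1) + 1*(0)*conj(1) + 1*(0)*conj(-1)]
      = (1/4)[(6) + (-6) + (0) + (0)] = 0/4 = 0
  <chi_rho, chi_4> = (1/4)[1*(6)*conj(1) + 1*(6)*conj(-1) + 1*(0)*conj(-1) + 1*(0)*conj(1)]
      = (1/4)[(6) + (-6) + (0) + (0)] = 0/4 = 0
Dimension check: dim(rho) = sum (mult * dim) = 3*1 + 3*1 + 0*1 + 0*1 = 6 = chi_rho(e) = 6.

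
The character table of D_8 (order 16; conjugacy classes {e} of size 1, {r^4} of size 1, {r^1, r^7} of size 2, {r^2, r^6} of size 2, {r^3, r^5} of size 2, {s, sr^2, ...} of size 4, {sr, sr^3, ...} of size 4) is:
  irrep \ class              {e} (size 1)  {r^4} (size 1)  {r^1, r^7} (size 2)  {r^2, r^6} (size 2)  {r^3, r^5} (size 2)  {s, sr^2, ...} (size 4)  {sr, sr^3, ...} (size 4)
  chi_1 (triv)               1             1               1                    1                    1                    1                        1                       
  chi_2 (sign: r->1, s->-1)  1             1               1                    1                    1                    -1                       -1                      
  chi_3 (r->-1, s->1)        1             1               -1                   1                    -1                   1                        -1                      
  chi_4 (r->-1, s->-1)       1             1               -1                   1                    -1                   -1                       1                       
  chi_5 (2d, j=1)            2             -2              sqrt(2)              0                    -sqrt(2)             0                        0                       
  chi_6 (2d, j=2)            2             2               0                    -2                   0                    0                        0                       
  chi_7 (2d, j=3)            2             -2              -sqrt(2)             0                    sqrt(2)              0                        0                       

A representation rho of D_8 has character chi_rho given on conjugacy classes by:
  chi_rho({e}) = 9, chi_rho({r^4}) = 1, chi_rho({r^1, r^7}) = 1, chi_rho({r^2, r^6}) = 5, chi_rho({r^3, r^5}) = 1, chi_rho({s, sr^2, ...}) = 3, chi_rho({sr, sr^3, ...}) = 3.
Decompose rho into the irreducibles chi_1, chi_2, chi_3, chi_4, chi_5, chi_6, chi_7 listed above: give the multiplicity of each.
Multiplicities: chi_1: 3, chi_2: 0, chi_3: 1, chi_4: 1, chi_5: 1, chi_6: 0, chi_7: 1.

Details: Use <chi_rho, chi> = (1/|G|) sum_C |C| * chi_rho(C) * conj(chi(C)) with |G| = 16 for each irreducible chi in the table:
  <chi_rho, chi_1> = (1/16)[1*(9)*conj(1) + 1*(1)*conj(1) + 2*(1)*conj(1) + 2*(5)*conj(1) + 2*(1)*conj(1) + 4*(3)*conj(1) + 4*(3)*conj(1)]
      = (1/16)[(9) + (1) + (2) + (10) + (2) + (12) + (12)] = 48/16 = 3
  <chi_rho, chi_2> = (1/16)[1*(9)*conj(1) + 1*(1)*conj(1) + 2*(1)*conj(1) + 2*(5)*conj(1) + 2*(1)*conj(1) + 4*(3)*conj(-1) + 4*(3)*conj(-1)]
      = (1/16)[(9) + (1) + (2) + (10) + (2) + (-12) + (-12)] = 0/16 = 0
  <chi_rho, chi_3> = (1/16)[1*(9)*conj(1) + 1*(1)*conj(1) + 2*(1)*conj(-1) + 2*(5)*conj(1) + 2*(1)*conj(-1) + 4*(3)*conj(1) + 4*(3)*conj(-1)]
      = (1/16)[(9) + (1) + (-2) + (10) + (-2) + (12) + (-12)] = 16/16 = 1
  <chi_rho, chi_4> = (1/16)[1*(9)*conj(1) + 1*(1)*conj(1) + 2*(1)*conj(-1) + 2*(5)*conj(1) + 2*(1)*conj(-1) + 4*(3)*conj(-1) + 4*(3)*conj(1)]
      = (1/16)[(9) + (1) + (-2) + (10) + (-2) + (-12) + (12)] = 16/16 = 1
  <chi_rho, chi_5> = (1/16)[1*(9)*conj(2) + 1*(1)*conj(-2) + 2*(1)*conj(sqrt(2)) + 2*(5)*conj(0) + 2*(1)*conj(-sqrt(2)) + 4*(3)*conj(0) + 4*(3)*conj(0)]
      = (1/16)[(18) + (-2) + (2*sqrt(2)) + (0) + (-2*sqrt(2)) + (0) + (0)] = 16/16 = 1
  <chi_rho, chi_6> = (1/16)[1*(9)*conj(2) + 1*(1)*conj(2) + 2*(1)*conj(0) + 2*(5)*conj(-2) + 2*(1)*conj(0) + 4*(3)*conj(0) + 4*(3)*conj(0)]
      = (1/16)[(18) + (2) + (0) + (-20) + (0) + (0) + (0)] = 0/16 = 0
  <chi_rho, chi_7> = (1/16)[1*(9)*conj(2) + 1*(1)*conj(-2) + 2*(1)*conj(-sqrt(2)) + 2*(5)*conj(0) + 2*(1)*conj(sqrt(2)) + 4*(3)*conj(0) + 4*(3)*conj(0)]
      = (1/16)[(18) + (-2) + (-2*sqrt(2)) + (0) + (2*sqrt(2)) + (0) + (0)] = 16/16 = 1
Dimension check: dim(rho) = sum (mult * dim) = 3*1 + 0*1 + 1*1 + 1*1 + 1*2 + 0*2 + 1*2 = 9 = chi_rho(e) = 9.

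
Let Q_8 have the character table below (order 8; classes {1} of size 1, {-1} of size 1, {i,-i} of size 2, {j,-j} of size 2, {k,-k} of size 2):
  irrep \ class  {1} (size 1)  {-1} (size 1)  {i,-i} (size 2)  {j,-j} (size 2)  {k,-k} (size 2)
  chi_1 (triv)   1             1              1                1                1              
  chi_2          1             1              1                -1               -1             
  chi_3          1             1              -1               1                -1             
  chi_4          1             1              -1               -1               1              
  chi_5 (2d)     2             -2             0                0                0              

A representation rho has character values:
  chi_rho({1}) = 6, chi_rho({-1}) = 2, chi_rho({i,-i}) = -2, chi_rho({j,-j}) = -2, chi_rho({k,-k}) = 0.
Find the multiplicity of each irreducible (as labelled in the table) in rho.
Multiplicities: chi_1: 0, chi_2: 1, chi_3: 1, chi_4: 2, chi_5: 1.

Justification: Use <chi_rho, chi> = (1/|G|) sum_C |C| * chi_rho(C) * conj(chi(C)) with |G| = 8 for each irreducible chi in the table:
  <chi_rho, chi_1> = (1/8)[1*(6)*conj(1) + 1*(2)*conj(1) + 2*(-2)*conj(1) + 2*(-2)*conj(1) + 2*(0)*conj(1)]
      = (1/8)[(6) + (2) + (-4) + (-4) + (0)] = 0/8 = 0
  <chi_rho, chi_2> = (1/8)[1*(6)*conj(1) + 1*(2)*conj(1) + 2*(-2)*conj(1) + 2*(-2)*conj(-1) + 2*(0)*conj(-1)]
      = (1/8)[(6) + (2) + (-4) + (4) + (0)] = 8/8 = 1
  <chi_rho, chi_3> = (1/8)[1*(6)*conj(1) + 1*(2)*conj(1) + 2*(-2)*conj(-1) + 2*(-2)*conj(1) + 2*(0)*conj(-1)]
      = (1/8)[(6) + (2) + (4) + (-4) + (0)] = 8/8 = 1
  <chi_rho, chi_4> = (1/8)[1*(6)*conj(1) + 1*(2)*conj(1) + 2*(-2)*conj(-1) + 2*(-2)*conj(-1) + 2*(0)*conj(1)]
      = (1/8)[(6) + (2) + (4) + (4) + (0)] = 16/8 = 2
  <chi_rho, chi_5> = (1/8)[1*(6)*conj(2) + 1*(2)*conj(-2) + 2*(-2)*conj(0) + 2*(-2)*conj(0) + 2*(0)*conj(0)]
      = (1/8)[(12) + (-4) + (0) + (0) + (0)] = 8/8 = 1
Dimension check: dim(rho) = sum (mult * dim) = 0*1 + 1*1 + 1*1 + 2*1 + 1*2 = 6 = chi_rho(e) = 6.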